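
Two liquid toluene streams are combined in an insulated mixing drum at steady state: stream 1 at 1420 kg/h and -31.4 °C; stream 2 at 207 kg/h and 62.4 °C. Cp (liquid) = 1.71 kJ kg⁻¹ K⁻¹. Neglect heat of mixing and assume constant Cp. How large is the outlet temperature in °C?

No heat crosses the boundary, so H_out = H_in.
Σ ṁᵢCp,ᵢTᵢ = 1420×1.71×-31.4 + 207×1.71×62.4 = -54158
Σ ṁᵢCp,ᵢ = 1420×1.71 + 207×1.71 = 2782.2
T_out = -54158 / 2782.2 = -19.466 °C

T_out = -19.5 °C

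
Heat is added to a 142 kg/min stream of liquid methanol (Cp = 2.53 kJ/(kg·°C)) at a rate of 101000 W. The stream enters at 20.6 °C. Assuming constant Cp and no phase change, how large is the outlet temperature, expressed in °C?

T_out = 37.5 °C

Q = 101000 W = 6060 kJ/min
ΔT = Q/(ṁ·Cp) = 6060/(142×2.53) = 16.868 K
T_out = 20.6 + 16.868 = 37.468 °C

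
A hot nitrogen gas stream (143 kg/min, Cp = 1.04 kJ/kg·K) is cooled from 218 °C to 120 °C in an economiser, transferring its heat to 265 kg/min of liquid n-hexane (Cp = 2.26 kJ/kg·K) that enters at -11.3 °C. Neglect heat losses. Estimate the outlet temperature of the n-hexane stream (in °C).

T_c,out = 13.0 °C

Heat released by hot stream: Q = 143 × 1.04 × (218 − 120) = 14575 kJ/min
Energy balance on cold side (adiabatic exchanger): Q = ṁ_c·Cp_c·(T_c,out − T_c,in)
T_c,out = -11.3 + 14575/(265 × 2.26) = 13.036 °C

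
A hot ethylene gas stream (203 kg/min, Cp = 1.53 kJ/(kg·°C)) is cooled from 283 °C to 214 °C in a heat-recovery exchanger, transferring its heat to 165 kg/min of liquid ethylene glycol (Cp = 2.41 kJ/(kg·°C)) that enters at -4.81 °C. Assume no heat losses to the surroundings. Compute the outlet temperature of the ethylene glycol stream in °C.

T_c,out = 49.1 °C

Heat released by hot stream: Q = 203 × 1.53 × (283 − 214) = 21431 kJ/min
Energy balance on cold side (adiabatic exchanger): Q = ṁ_c·Cp_c·(T_c,out − T_c,in)
T_c,out = -4.81 + 21431/(165 × 2.41) = 49.083 °C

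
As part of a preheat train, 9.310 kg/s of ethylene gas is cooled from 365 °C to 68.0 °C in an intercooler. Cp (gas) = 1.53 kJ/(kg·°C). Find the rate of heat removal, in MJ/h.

Q = ṁ·Cp·ΔT = 9.310 × 1.53 × (68.0 − 365) = -4230.6 kJ/s
Cooling duty = 15230 MJ/h

Q_c = 15200 MJ/h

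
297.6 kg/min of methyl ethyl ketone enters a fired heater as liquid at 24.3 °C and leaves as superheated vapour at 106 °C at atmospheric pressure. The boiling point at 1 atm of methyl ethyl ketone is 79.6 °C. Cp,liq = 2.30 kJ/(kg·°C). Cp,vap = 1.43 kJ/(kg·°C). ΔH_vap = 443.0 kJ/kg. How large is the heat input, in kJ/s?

liquid 24.3→79.6 °C: 127.19 kJ/kg
vaporisation at 79.6 °C: 443 kJ/kg
vapour 79.6→106 °C: 37.752 kJ/kg
Δh = 127.19 + 443 + 37.752 = 607.94 kJ/kg
Q = ṁ·Δh = 297.6 kg/min × 607.94 kJ/kg = 180920 kJ/min
|Q| = 3015.4 kW

Q = 3020 kJ/s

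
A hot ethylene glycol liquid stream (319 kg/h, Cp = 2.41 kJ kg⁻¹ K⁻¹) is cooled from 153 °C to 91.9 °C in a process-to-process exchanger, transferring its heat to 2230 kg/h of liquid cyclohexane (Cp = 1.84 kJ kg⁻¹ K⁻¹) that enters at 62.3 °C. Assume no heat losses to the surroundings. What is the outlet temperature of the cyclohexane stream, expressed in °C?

Heat released by hot stream: Q = 319 × 2.41 × (153 − 91.9) = 46973 kJ/h
Energy balance on cold side (adiabatic exchanger): Q = ṁ_c·Cp_c·(T_c,out − T_c,in)
T_c,out = 62.3 + 46973/(2230 × 1.84) = 73.748 °C

T_c,out = 73.7 °C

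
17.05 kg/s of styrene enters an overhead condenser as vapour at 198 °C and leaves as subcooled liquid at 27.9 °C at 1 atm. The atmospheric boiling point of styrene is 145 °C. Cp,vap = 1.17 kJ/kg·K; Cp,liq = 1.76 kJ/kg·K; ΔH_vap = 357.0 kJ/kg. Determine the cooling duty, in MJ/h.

Q_c = 38400 MJ/h

vapour 198→145 °C: -62.01 kJ/kg
condensation at 145 °C: -357 kJ/kg
liquid 145→27.9 °C: -206.1 kJ/kg
Δh = -62.01 + -357 + -206.1 = -625.11 kJ/kg
Q = ṁ·Δh = 17.05 kg/s × -625.11 kJ/kg = -10658 kJ/s
|Q| = 10658 kW = 38369 MJ/h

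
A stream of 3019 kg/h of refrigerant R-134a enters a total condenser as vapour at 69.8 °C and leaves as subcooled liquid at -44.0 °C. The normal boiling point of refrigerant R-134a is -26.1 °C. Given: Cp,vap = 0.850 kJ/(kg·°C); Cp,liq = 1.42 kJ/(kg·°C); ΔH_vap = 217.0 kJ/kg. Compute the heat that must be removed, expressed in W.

vapour 69.8→-26.1 °C: -81.515 kJ/kg
condensation at -26.1 °C: -217 kJ/kg
liquid -26.1→-44.0 °C: -25.418 kJ/kg
Δh = -81.515 + -217 + -25.418 = -323.93 kJ/kg
Q = ṁ·Δh = 3019 kg/h × -323.93 kJ/kg = -977950 kJ/h
|Q| = 271.65 kW = 271650 W

Q_c = 272000 W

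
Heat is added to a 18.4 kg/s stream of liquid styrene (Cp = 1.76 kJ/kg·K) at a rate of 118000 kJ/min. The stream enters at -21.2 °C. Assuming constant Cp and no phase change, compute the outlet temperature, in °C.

Q = 118000 kJ/min = 1966.7 kJ/s
ΔT = Q/(ṁ·Cp) = 1966.7/(18.4×1.76) = 60.73 K
T_out = -21.2 + 60.73 = 39.53 °C

T_out = 39.5 °C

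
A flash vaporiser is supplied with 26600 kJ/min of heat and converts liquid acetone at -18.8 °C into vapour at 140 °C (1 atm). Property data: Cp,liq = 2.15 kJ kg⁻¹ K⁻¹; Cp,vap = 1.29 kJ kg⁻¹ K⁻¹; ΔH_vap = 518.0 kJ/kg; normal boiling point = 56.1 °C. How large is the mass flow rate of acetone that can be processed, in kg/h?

Δh = 2.15×(56.1−-18.8) + 518.0 + 1.29×(140−56.1) = 787.27 kJ/kg
Q = 26600 kJ/min = 443.33 kJ/s = 1.596e+06 kJ/h
ṁ = Q/Δh = 1.596e+06 / 787.27 = 2027.3 kg/h

ṁ = 2030 kg/h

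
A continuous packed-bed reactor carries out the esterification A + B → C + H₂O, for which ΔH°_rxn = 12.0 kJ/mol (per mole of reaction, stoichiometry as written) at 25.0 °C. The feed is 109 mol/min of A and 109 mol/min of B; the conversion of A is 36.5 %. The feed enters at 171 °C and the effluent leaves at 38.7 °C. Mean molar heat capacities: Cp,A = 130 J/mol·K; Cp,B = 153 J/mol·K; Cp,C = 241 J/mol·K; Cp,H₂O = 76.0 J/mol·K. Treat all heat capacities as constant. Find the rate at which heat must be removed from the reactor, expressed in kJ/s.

Extent of reaction ξ = 0.365 × 109 = 39.785 mol/min
Reaction term: ξ·ΔH°_rxn = 39.785 × 12.0 = 477.42 kJ/min
Sensible, feed 171→25 °C: -4503.7 kJ/min
Outlet flows (mol/min): A 69.215, B 69.215, C 39.785, H₂O 39.785
Sensible, products 25→38.7 °C: 441.14 kJ/min
Q = ΔH = -3585.1 kJ/min = -59.752 kW
Heat removed = 59.752 kJ/s

Q_out = 59.8 kJ/s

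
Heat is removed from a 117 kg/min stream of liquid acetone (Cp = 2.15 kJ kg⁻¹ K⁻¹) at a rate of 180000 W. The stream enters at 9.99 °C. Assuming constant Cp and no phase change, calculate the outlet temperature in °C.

Q = 180000 W = 10800 kJ/min
ΔT = Q/(ṁ·Cp) = 10800/(117×2.15) = 42.934 K
T_out = 9.99 − 42.934 = -32.944 °C

T_out = -32.9 °C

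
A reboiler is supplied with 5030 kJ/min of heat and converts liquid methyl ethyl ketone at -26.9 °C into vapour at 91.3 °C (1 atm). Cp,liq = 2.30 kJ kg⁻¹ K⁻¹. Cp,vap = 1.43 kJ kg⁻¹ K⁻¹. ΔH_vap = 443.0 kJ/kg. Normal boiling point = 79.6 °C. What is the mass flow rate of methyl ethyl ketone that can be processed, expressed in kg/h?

Δh = 2.30×(79.6−-26.9) + 443.0 + 1.43×(91.3−79.6) = 704.68 kJ/kg
Q = 5030 kJ/min = 83.833 kJ/s = 301800 kJ/h
ṁ = Q/Δh = 301800 / 704.68 = 428.28 kg/h

ṁ = 428 kg/h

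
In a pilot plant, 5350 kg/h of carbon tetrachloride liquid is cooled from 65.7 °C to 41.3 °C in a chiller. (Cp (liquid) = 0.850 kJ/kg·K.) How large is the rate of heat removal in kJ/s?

Q_c = 30.8 kJ/s

Q = ṁ·Cp·ΔT = 5350 × 0.850 × (41.3 − 65.7) = -110960 kJ/h
Converting: 110960 / 3600 s = 30.822 kW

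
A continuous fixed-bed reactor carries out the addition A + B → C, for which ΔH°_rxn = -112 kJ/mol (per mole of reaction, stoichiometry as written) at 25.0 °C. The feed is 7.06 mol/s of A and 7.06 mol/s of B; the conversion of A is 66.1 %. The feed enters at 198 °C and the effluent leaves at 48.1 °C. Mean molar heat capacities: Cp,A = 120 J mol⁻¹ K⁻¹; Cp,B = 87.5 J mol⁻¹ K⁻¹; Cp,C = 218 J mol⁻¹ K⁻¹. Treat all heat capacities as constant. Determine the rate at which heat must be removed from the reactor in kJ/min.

Extent of reaction ξ = 0.661 × 7.06 = 4.6667 mol/s
Reaction term: ξ·ΔH°_rxn = 4.6667 × -112 = -522.67 kJ/s
Sensible, feed 198→25 °C: -253.44 kJ/s
Outlet flows (mol/s): A 2.3933, B 2.3933, C 4.6667
Sensible, products 25→48.1 °C: 34.972 kJ/s
Q = ΔH = -741.13 kJ/s = -741.13 kW
Heat removed = 44468 kJ/min

Q_out = 44500 kJ/min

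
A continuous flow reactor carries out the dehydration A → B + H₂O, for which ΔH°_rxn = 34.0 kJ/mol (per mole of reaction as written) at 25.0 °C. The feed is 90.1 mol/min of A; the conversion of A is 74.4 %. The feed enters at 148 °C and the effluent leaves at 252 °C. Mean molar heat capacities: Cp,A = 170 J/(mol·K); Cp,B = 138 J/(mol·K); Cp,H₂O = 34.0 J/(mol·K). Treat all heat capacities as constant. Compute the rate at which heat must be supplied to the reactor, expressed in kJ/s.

Q_in = 65.0 kJ/s

Extent of reaction ξ = 0.744 × 90.1 = 67.034 mol/min
Reaction term: ξ·ΔH°_rxn = 67.034 × 34.0 = 2279.2 kJ/min
Sensible, feed 148→25 °C: -1884 kJ/min
Outlet flows (mol/min): A 23.066, B 67.034, H₂O 67.034
Sensible, products 25→252 °C: 3507.4 kJ/min
Q = ΔH = 3902.6 kJ/min = 65.043 kW
Heat supplied = 65.043 kJ/s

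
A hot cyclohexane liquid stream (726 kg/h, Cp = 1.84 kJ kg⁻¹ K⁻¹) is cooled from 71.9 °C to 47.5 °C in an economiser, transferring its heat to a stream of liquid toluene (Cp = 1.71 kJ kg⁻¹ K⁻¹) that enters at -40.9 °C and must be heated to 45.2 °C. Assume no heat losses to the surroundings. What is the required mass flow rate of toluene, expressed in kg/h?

Heat released by hot stream: Q = 726 × 1.84 × (71.9 − 47.5) = 32594 kJ/h
Energy balance on cold side (adiabatic exchanger): Q = ṁ_c·Cp_c·(T_c,out − T_c,in)
ṁ_c = 32594 / [1.71 × (45.2 − -40.9)] = 221.38 kg/h

ṁ_c = 221 kg/h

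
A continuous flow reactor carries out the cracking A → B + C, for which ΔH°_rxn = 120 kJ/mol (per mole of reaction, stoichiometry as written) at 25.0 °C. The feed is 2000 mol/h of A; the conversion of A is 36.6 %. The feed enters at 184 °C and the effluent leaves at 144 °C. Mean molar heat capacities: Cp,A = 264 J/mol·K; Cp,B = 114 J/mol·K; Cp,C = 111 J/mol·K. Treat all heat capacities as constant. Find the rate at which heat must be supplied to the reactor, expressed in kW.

Q_in = 17.6 kW

Extent of reaction ξ = 0.366 × 2000 = 732 mol/h
Reaction term: ξ·ΔH°_rxn = 732 × 120 = 87840 kJ/h
Sensible, feed 184→25 °C: -83952 kJ/h
Outlet flows (mol/h): A 1268, B 732, C 732
Sensible, products 25→144 °C: 59435 kJ/h
Q = ΔH = 63323 kJ/h = 17.59 kW
Heat supplied = 17.59 kW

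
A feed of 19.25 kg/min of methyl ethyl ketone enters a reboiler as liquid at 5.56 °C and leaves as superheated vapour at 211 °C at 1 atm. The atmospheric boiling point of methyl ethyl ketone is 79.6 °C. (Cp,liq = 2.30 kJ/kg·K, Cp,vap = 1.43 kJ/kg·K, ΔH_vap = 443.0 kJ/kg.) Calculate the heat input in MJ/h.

Q = 925 MJ/h

liquid 5.56→79.6 °C: 170.29 kJ/kg
vaporisation at 79.6 °C: 443 kJ/kg
vapour 79.6→211 °C: 187.9 kJ/kg
Δh = 170.29 + 443 + 187.9 = 801.19 kJ/kg
Q = ṁ·Δh = 19.25 kg/min × 801.19 kJ/kg = 15423 kJ/min
|Q| = 257.05 kW = 925.38 MJ/h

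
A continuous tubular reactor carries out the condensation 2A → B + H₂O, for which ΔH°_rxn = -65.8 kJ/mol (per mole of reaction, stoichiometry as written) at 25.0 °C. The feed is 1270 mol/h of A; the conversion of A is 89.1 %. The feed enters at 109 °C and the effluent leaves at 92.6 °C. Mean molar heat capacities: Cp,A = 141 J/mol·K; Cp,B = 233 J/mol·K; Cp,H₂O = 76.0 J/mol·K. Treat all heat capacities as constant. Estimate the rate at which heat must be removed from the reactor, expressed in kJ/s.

Extent of reaction ξ = 0.891 × 1270 / 2 = 565.78 mol/h
Reaction term: ξ·ΔH°_rxn = 565.78 × -65.8 = -37229 kJ/h
Sensible, feed 109→25 °C: -15042 kJ/h
Outlet flows (mol/h): A 138.43, B 565.78, H₂O 565.78
Sensible, products 25→92.6 °C: 13138 kJ/h
Q = ΔH = -39133 kJ/h = -10.87 kW
Heat removed = 10.87 kJ/s

Q_out = 10.9 kJ/s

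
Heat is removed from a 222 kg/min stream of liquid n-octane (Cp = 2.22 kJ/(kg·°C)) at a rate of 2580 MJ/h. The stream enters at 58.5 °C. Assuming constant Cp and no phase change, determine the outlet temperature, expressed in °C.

T_out = -28.7 °C

Q = 2580 MJ/h = 43000 kJ/min
ΔT = Q/(ṁ·Cp) = 43000/(222×2.22) = 87.249 K
T_out = 58.5 − 87.249 = -28.749 °C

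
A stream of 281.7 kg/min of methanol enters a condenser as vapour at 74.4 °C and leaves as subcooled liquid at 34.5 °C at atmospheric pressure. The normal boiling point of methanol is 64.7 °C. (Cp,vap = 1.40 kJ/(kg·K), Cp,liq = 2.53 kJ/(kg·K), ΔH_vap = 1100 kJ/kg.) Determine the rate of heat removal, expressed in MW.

vapour 74.4→64.7 °C: -13.58 kJ/kg
condensation at 64.7 °C: -1100 kJ/kg
liquid 64.7→34.5 °C: -76.406 kJ/kg
Δh = -13.58 + -1100 + -76.406 = -1190 kJ/kg
Q = ṁ·Δh = 281.7 kg/min × -1190 kJ/kg = -335220 kJ/min
|Q| = 5587 kW = 5.587 MW

Q_c = 5.59 MW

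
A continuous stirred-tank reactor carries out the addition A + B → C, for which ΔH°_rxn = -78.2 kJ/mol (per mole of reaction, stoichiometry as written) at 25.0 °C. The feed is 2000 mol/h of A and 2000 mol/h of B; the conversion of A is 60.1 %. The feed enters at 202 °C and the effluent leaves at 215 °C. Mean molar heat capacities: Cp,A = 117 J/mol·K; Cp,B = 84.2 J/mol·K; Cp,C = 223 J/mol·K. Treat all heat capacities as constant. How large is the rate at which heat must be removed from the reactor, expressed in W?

Extent of reaction ξ = 0.601 × 2000 = 1202 mol/h
Reaction term: ξ·ΔH°_rxn = 1202 × -78.2 = -93996 kJ/h
Sensible, feed 202→25 °C: -71225 kJ/h
Outlet flows (mol/h): A 798, B 798, C 1202
Sensible, products 25→215 °C: 81435 kJ/h
Q = ΔH = -83787 kJ/h = -23.274 kW
Heat removed = 23274 W

Q_out = 23300 W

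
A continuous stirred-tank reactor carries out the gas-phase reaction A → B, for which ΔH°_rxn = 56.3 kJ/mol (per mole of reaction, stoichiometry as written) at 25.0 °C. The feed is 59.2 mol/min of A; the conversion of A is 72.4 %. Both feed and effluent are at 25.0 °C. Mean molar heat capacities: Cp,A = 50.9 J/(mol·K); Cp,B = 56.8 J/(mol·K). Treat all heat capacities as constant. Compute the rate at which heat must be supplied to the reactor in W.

Q_in = 40200 W

Extent of reaction ξ = 0.724 × 59.2 = 42.861 mol/min
Reaction term: ξ·ΔH°_rxn = 42.861 × 56.3 = 2413.1 kJ/min
Q = ΔH = 2413.1 kJ/min = 40.218 kW
Heat supplied = 40218 W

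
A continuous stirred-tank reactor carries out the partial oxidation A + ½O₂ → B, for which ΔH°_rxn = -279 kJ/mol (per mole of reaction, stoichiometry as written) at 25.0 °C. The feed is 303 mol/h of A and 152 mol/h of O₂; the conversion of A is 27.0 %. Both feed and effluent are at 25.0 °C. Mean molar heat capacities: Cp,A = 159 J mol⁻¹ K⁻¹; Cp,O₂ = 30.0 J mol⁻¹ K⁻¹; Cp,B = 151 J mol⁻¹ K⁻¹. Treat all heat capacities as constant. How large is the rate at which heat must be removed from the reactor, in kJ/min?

Q_out = 380 kJ/min

Extent of reaction ξ = 0.270 × 303 = 81.81 mol/h
Reaction term: ξ·ΔH°_rxn = 81.81 × -279 = -22825 kJ/h
Q = ΔH = -22825 kJ/h = -6.3403 kW
Heat removed = 380.42 kJ/min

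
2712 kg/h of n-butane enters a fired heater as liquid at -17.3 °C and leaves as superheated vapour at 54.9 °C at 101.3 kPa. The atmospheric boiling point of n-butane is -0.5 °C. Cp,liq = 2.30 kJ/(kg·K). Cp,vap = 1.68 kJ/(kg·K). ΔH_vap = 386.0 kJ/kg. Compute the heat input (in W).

liquid -17.3→-0.5 °C: 38.64 kJ/kg
vaporisation at -0.5 °C: 386 kJ/kg
vapour -0.5→54.9 °C: 93.072 kJ/kg
Δh = 38.64 + 386 + 93.072 = 517.71 kJ/kg
Q = ṁ·Δh = 2712 kg/h × 517.71 kJ/kg = 1.404e+06 kJ/h
|Q| = 390.01 kW = 390010 W

Q = 390000 W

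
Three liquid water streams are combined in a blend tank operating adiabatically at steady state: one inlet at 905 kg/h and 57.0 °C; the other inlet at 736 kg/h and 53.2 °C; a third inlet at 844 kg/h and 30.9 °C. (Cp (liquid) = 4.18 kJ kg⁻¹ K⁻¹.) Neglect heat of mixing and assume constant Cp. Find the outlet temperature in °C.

T_out = 47.0 °C

Adiabatic, steady state ⇒ Σ ṁᵢCp,ᵢ(T_out − Tᵢ) = 0
T_out = Σ ṁᵢCp,ᵢTᵢ / Σ ṁᵢCp,ᵢ
      = 488310 / 10387 = 47.01 °C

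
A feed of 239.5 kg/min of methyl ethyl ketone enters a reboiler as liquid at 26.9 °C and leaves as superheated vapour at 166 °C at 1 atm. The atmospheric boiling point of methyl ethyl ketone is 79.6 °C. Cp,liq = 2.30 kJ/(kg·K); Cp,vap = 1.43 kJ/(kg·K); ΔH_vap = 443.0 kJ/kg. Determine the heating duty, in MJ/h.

Q = 9880 MJ/h

liquid 26.9→79.6 °C: 121.21 kJ/kg
vaporisation at 79.6 °C: 443 kJ/kg
vapour 79.6→166 °C: 123.55 kJ/kg
Δh = 121.21 + 443 + 123.55 = 687.76 kJ/kg
Q = ṁ·Δh = 239.5 kg/min × 687.76 kJ/kg = 164720 kJ/min
|Q| = 2745.3 kW = 9883.1 MJ/h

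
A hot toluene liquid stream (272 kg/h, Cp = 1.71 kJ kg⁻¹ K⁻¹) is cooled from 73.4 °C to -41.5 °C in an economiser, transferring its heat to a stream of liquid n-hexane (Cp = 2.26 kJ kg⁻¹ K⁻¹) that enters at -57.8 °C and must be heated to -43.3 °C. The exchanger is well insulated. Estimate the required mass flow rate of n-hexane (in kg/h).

Heat released by hot stream: Q = 272 × 1.71 × (73.4 − -41.5) = 53442 kJ/h
Energy balance on cold side (adiabatic exchanger): Q = ṁ_c·Cp_c·(T_c,out − T_c,in)
ṁ_c = 53442 / [2.26 × (-43.3 − -57.8)] = 1630.8 kg/h

ṁ_c = 1630 kg/h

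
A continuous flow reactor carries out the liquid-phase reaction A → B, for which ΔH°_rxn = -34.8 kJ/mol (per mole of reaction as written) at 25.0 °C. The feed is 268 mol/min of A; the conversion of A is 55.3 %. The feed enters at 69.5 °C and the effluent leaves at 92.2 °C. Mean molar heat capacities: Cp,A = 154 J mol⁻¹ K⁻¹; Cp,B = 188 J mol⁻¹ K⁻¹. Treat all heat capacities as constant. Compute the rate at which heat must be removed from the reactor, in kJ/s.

Extent of reaction ξ = 0.553 × 268 = 148.2 mol/min
Reaction term: ξ·ΔH°_rxn = 148.2 × -34.8 = -5157.5 kJ/min
Sensible, feed 69.5→25 °C: -1836.6 kJ/min
Outlet flows (mol/min): A 119.8, B 148.2
Sensible, products 25→92.2 °C: 3112.1 kJ/min
Q = ΔH = -3882 kJ/min = -64.7 kW
Heat removed = 64.7 kJ/s

Q_out = 64.7 kJ/s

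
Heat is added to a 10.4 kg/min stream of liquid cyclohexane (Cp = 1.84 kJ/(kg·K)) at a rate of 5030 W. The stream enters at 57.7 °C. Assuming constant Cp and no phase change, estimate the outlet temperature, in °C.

T_out = 73.5 °C

Q = 5030 W = 301.8 kJ/min
ΔT = Q/(ṁ·Cp) = 301.8/(10.4×1.84) = 15.771 K
T_out = 57.7 + 15.771 = 73.471 °C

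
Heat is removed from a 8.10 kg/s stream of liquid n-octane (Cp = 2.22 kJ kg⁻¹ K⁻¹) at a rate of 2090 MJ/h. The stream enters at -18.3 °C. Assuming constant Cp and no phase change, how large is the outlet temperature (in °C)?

T_out = -50.6 °C

Q = 2090 MJ/h = 580.56 kJ/s
ΔT = Q/(ṁ·Cp) = 580.56/(8.10×2.22) = 32.285 K
T_out = -18.3 − 32.285 = -50.585 °C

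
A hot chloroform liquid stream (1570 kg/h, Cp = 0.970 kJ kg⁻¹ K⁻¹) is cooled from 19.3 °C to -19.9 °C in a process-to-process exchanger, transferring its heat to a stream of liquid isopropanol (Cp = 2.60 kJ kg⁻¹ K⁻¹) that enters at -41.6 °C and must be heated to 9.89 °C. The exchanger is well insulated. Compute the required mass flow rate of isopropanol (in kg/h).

Heat released by hot stream: Q = 1570 × 0.970 × (19.3 − -19.9) = 59698 kJ/h
Energy balance on cold side (adiabatic exchanger): Q = ṁ_c·Cp_c·(T_c,out − T_c,in)
ṁ_c = 59698 / [2.60 × (9.89 − -41.6)] = 445.92 kg/h

ṁ_c = 446 kg/h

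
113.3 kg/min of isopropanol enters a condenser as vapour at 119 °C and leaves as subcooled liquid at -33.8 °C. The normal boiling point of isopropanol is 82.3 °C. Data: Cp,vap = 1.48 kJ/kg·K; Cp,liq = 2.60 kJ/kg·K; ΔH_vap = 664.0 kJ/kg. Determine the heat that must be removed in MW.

vapour 119→82.3 °C: -54.316 kJ/kg
condensation at 82.3 °C: -664 kJ/kg
liquid 82.3→-33.8 °C: -301.86 kJ/kg
Δh = -54.316 + -664 + -301.86 = -1020.2 kJ/kg
Q = ṁ·Δh = 113.3 kg/min × -1020.2 kJ/kg = -115590 kJ/min
|Q| = 1926.4 kW = 1.9264 MW

Q_c = 1.93 MW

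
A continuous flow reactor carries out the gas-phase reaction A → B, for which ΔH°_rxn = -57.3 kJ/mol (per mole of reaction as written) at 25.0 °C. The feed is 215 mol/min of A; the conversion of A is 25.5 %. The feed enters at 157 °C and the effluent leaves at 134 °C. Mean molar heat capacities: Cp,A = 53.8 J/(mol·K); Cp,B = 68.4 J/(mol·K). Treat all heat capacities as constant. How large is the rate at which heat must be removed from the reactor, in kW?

Q_out = 55.3 kW

Extent of reaction ξ = 0.255 × 215 = 54.825 mol/min
Reaction term: ξ·ΔH°_rxn = 54.825 × -57.3 = -3141.5 kJ/min
Sensible, feed 157→25 °C: -1526.8 kJ/min
Outlet flows (mol/min): A 160.18, B 54.825
Sensible, products 25→134 °C: 1348.1 kJ/min
Q = ΔH = -3320.3 kJ/min = -55.338 kW
Heat removed = 55.338 kW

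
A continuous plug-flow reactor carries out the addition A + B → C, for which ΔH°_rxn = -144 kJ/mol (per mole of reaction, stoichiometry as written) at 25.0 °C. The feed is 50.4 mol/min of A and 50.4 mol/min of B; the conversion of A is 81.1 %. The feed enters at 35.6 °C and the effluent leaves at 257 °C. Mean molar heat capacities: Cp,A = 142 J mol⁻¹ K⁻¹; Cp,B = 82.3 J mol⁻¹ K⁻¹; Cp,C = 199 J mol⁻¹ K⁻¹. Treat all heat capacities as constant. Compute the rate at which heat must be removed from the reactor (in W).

Q_out = 60400 W

Extent of reaction ξ = 0.811 × 50.4 = 40.874 mol/min
Reaction term: ξ·ΔH°_rxn = 40.874 × -144 = -5885.9 kJ/min
Sensible, feed 35.6→25 °C: -119.83 kJ/min
Outlet flows (mol/min): A 9.5256, B 9.5256, C 40.874
Sensible, products 25→257 °C: 2382.8 kJ/min
Q = ΔH = -3623 kJ/min = -60.383 kW
Heat removed = 60383 W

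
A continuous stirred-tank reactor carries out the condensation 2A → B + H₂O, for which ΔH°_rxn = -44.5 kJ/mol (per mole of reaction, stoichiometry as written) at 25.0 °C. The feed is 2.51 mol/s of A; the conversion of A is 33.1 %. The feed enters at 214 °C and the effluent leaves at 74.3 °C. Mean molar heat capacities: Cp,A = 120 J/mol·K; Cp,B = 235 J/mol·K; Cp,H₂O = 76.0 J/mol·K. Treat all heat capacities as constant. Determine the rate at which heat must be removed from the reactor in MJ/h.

Q_out = 213 MJ/h

Extent of reaction ξ = 0.331 × 2.51 / 2 = 0.4154 mol/s
Reaction term: ξ·ΔH°_rxn = 0.4154 × -44.5 = -18.486 kJ/s
Sensible, feed 214→25 °C: -56.927 kJ/s
Outlet flows (mol/s): A 1.6792, B 0.4154, H₂O 0.4154
Sensible, products 25→74.3 °C: 16.303 kJ/s
Q = ΔH = -59.109 kJ/s = -59.109 kW
Heat removed = 212.79 MJ/h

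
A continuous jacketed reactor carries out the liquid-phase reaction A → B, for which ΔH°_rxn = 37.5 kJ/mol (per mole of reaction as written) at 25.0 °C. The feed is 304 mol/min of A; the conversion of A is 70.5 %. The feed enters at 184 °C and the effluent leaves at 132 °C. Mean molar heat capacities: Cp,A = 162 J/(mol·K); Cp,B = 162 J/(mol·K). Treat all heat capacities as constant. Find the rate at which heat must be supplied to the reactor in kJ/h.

Q_in = 329000 kJ/h

Extent of reaction ξ = 0.705 × 304 = 214.32 mol/min
Reaction term: ξ·ΔH°_rxn = 214.32 × 37.5 = 8037 kJ/min
Sensible, feed 184→25 °C: -7830.4 kJ/min
Outlet flows (mol/min): A 89.68, B 214.32
Sensible, products 25→132 °C: 5269.5 kJ/min
Q = ΔH = 5476.1 kJ/min = 91.268 kW
Heat supplied = 328570 kJ/h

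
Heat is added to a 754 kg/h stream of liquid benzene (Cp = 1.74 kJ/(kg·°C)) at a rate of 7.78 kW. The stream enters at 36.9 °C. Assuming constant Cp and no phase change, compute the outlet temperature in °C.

T_out = 58.2 °C

Q = 7.78 kW = 28008 kJ/h
ΔT = Q/(ṁ·Cp) = 28008/(754×1.74) = 21.348 K
T_out = 36.9 + 21.348 = 58.248 °C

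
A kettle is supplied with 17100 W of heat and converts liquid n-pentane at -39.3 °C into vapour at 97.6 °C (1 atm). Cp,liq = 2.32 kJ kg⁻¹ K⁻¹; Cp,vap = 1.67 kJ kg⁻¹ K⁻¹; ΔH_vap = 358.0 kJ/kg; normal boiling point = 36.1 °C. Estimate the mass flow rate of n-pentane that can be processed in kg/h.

ṁ = 96.8 kg/h

Δh = 2.32×(36.1−-39.3) + 358.0 + 1.67×(97.6−36.1) = 635.63 kJ/kg
Q = 17100 W = 17.1 kJ/s = 61560 kJ/h
ṁ = Q/Δh = 61560 / 635.63 = 96.848 kg/h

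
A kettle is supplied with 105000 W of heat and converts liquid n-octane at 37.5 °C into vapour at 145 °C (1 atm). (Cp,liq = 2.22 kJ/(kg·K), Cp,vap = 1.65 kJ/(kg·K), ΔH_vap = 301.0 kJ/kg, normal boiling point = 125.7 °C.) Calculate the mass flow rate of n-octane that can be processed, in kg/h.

ṁ = 715 kg/h

Δh = 2.22×(125.7−37.5) + 301.0 + 1.65×(145−125.7) = 528.65 kJ/kg
Q = 105000 W = 105 kJ/s = 378000 kJ/h
ṁ = Q/Δh = 378000 / 528.65 = 715.03 kg/h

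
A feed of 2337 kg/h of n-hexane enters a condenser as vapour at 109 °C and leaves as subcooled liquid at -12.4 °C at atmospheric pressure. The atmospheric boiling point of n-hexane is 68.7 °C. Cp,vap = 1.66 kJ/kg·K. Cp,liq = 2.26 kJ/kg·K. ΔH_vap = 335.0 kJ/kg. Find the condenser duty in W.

Q_c = 380000 W

vapour 109→68.7 °C: -66.898 kJ/kg
condensation at 68.7 °C: -335 kJ/kg
liquid 68.7→-12.4 °C: -183.29 kJ/kg
Δh = -66.898 + -335 + -183.29 = -585.18 kJ/kg
Q = ṁ·Δh = 2337 kg/h × -585.18 kJ/kg = -1.3676e+06 kJ/h
|Q| = 379.88 kW = 379880 W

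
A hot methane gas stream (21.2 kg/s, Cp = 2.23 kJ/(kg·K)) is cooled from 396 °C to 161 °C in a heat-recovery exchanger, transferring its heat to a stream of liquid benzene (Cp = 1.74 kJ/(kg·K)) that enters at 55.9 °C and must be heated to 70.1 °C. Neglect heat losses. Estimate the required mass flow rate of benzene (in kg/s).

ṁ_c = 450 kg/s

Heat released by hot stream: Q = 21.2 × 2.23 × (396 − 161) = 11110 kJ/s
Energy balance on cold side (adiabatic exchanger): Q = ṁ_c·Cp_c·(T_c,out − T_c,in)
ṁ_c = 11110 / [1.74 × (70.1 − 55.9)] = 449.65 kg/s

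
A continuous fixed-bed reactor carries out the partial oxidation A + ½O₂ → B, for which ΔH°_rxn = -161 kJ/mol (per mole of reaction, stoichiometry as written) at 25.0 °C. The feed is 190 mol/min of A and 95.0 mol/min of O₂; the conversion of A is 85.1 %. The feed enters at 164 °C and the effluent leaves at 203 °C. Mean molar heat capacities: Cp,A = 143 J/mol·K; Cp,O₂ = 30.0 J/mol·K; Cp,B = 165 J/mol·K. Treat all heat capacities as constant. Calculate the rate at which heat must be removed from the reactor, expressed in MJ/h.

Q_out = 1480 MJ/h

Extent of reaction ξ = 0.851 × 190 = 161.69 mol/min
Reaction term: ξ·ΔH°_rxn = 161.69 × -161 = -26032 kJ/min
Sensible, feed 164→25 °C: -4172.8 kJ/min
Outlet flows (mol/min): A 28.31, O₂ 14.155, B 161.69
Sensible, products 25→203 °C: 5545 kJ/min
Q = ΔH = -24660 kJ/min = -411 kW
Heat removed = 1479.6 MJ/h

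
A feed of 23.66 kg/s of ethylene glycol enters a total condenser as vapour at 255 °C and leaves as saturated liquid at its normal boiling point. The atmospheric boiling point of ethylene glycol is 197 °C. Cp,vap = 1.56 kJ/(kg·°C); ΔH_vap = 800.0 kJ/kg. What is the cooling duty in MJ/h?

vapour 255→197 °C: -90.48 kJ/kg
condensation at 197 °C: -800 kJ/kg
Δh = -90.48 + -800 = -890.48 kJ/kg
Q = ṁ·Δh = 23.66 kg/s × -890.48 kJ/kg = -21069 kJ/s
|Q| = 21069 kW = 75848 MJ/h

Q_c = 75800 MJ/h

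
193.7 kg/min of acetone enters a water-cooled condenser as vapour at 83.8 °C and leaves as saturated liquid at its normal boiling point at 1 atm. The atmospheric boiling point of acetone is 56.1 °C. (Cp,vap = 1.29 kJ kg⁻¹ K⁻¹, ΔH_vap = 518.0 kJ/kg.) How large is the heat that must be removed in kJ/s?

Q_c = 1790 kJ/s

vapour 83.8→56.1 °C: -35.733 kJ/kg
condensation at 56.1 °C: -518 kJ/kg
Δh = -35.733 + -518 = -553.73 kJ/kg
Q = ṁ·Δh = 193.7 kg/min × -553.73 kJ/kg = -107260 kJ/min
|Q| = 1787.6 kW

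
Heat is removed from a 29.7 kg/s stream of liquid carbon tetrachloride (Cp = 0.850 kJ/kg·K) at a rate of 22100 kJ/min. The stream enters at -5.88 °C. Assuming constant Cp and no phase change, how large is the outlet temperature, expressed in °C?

Q = 22100 kJ/min = 368.33 kJ/s
ΔT = Q/(ṁ·Cp) = 368.33/(29.7×0.850) = 14.59 K
T_out = -5.88 − 14.59 = -20.47 °C

T_out = -20.5 °C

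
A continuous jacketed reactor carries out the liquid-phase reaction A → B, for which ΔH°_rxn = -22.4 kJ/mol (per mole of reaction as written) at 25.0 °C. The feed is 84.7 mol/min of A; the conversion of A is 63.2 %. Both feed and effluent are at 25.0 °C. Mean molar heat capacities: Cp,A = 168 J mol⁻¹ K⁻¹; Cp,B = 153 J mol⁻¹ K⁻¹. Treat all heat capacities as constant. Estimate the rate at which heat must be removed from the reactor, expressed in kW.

Extent of reaction ξ = 0.632 × 84.7 = 53.53 mol/min
Reaction term: ξ·ΔH°_rxn = 53.53 × -22.4 = -1199.1 kJ/min
Q = ΔH = -1199.1 kJ/min = -19.985 kW
Heat removed = 19.985 kW

Q_out = 20.0 kW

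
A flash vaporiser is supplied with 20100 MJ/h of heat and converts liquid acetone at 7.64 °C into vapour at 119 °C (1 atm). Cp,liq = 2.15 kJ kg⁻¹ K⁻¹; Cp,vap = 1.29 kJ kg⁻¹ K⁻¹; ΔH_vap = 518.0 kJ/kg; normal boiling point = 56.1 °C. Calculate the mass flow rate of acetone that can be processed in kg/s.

ṁ = 7.94 kg/s

Δh = 2.15×(56.1−7.64) + 518.0 + 1.29×(119−56.1) = 703.33 kJ/kg
Q = 20100 MJ/h = 5583.3 kJ/s = 5583.3 kJ/s
ṁ = Q/Δh = 5583.3 / 703.33 = 7.9384 kg/s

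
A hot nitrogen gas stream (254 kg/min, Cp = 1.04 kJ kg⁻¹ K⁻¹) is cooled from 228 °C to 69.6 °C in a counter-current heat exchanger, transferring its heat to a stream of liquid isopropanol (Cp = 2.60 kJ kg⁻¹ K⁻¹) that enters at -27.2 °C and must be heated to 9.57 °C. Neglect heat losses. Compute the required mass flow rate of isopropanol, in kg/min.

Heat released by hot stream: Q = 254 × 1.04 × (228 − 69.6) = 41843 kJ/min
Energy balance on cold side (adiabatic exchanger): Q = ṁ_c·Cp_c·(T_c,out − T_c,in)
ṁ_c = 41843 / [2.60 × (9.57 − -27.2)] = 437.68 kg/min

ṁ_c = 438 kg/min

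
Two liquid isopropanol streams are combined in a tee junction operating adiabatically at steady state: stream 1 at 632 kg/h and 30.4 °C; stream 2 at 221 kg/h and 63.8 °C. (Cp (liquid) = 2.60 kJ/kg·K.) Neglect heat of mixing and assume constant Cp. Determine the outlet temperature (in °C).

Energy balance with Q = 0: Σ ṁᵢCp,ᵢ(T_out − Tᵢ) = 0
Σ ṁᵢCp,ᵢTᵢ = 632×2.60×30.4 + 221×2.60×63.8 = 86613
Σ ṁᵢCp,ᵢ = 632×2.60 + 221×2.60 = 2217.8
T_out = 86613 / 2217.8 = 39.053 °C

T_out = 39.1 °C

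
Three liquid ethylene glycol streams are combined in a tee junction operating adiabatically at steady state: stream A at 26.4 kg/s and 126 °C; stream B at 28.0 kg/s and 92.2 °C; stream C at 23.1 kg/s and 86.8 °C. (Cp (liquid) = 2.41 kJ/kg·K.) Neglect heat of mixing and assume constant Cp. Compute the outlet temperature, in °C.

T_out = 102 °C

Adiabatic, steady state ⇒ Σ ṁᵢCp,ᵢ(T_out − Tᵢ) = 0
T_out = Σ ṁᵢCp,ᵢTᵢ / Σ ṁᵢCp,ᵢ
      = 19071 / 186.78 = 102.1 °C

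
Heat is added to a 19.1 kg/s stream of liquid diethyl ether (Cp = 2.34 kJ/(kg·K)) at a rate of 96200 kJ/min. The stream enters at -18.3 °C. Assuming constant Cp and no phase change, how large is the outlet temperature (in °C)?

T_out = 17.6 °C

Q = 96200 kJ/min = 1603.3 kJ/s
ΔT = Q/(ṁ·Cp) = 1603.3/(19.1×2.34) = 35.874 K
T_out = -18.3 + 35.874 = 17.574 °C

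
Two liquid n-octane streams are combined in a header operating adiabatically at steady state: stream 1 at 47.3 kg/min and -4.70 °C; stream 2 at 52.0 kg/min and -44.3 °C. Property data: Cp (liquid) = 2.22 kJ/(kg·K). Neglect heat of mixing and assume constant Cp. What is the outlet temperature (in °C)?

Adiabatic, steady state ⇒ Σ ṁᵢCp,ᵢ(T_out − Tᵢ) = 0
T_out = Σ ṁᵢCp,ᵢTᵢ / Σ ṁᵢCp,ᵢ
      = -5607.5 / 220.45 = -25.437 °C

T_out = -25.4 °C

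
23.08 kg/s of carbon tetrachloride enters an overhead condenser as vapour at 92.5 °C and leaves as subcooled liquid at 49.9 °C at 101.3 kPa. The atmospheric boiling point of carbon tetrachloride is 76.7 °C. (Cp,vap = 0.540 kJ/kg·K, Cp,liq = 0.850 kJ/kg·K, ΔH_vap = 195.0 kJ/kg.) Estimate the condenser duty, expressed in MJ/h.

vapour 92.5→76.7 °C: -8.532 kJ/kg
condensation at 76.7 °C: -195 kJ/kg
liquid 76.7→49.9 °C: -22.78 kJ/kg
Δh = -8.532 + -195 + -22.78 = -226.31 kJ/kg
Q = ṁ·Δh = 23.08 kg/s × -226.31 kJ/kg = -5223.3 kJ/s
|Q| = 5223.3 kW = 18804 MJ/h

Q_c = 18800 MJ/h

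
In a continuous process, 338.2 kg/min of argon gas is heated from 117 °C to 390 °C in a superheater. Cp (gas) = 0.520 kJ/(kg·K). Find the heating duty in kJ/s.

Q = 800 kJ/s

Q = ṁ·Cp·ΔT = 338.2 × 0.520 × (390 − 117) = 48011 kJ/min
Converting: 48011 / 60 s = 800.18 kW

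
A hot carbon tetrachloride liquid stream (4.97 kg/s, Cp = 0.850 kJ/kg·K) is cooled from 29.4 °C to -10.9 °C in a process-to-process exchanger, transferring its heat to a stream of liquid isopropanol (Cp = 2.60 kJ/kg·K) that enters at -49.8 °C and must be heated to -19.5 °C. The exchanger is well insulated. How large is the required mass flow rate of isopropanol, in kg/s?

ṁ_c = 2.16 kg/s

Heat released by hot stream: Q = 4.97 × 0.850 × (29.4 − -10.9) = 170.25 kJ/s
Energy balance on cold side (adiabatic exchanger): Q = ṁ_c·Cp_c·(T_c,out − T_c,in)
ṁ_c = 170.25 / [2.60 × (-19.5 − -49.8)] = 2.161 kg/s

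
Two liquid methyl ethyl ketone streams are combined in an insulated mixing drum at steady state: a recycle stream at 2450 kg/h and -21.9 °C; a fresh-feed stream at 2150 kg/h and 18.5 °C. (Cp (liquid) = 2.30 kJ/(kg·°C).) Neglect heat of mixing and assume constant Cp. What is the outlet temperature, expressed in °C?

T_out = -3.02 °C

Energy balance with Q = 0: Σ ṁᵢCp,ᵢ(T_out − Tᵢ) = 0
T_out = Σ ṁᵢCp,ᵢTᵢ / Σ ṁᵢCp,ᵢ
      = -31924 / 10580 = -3.0174 °C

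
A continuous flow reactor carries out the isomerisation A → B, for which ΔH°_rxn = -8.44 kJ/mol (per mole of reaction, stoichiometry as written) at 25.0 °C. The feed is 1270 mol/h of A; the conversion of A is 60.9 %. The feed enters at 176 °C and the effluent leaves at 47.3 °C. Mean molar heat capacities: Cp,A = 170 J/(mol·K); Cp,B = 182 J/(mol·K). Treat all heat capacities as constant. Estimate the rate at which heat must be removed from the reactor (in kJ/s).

Extent of reaction ξ = 0.609 × 1270 = 773.43 mol/h
Reaction term: ξ·ΔH°_rxn = 773.43 × -8.44 = -6527.7 kJ/h
Sensible, feed 176→25 °C: -32601 kJ/h
Outlet flows (mol/h): A 496.57, B 773.43
Sensible, products 25→47.3 °C: 5021.5 kJ/h
Q = ΔH = -34107 kJ/h = -9.4742 kW
Heat removed = 9.4742 kJ/s

Q_out = 9.47 kJ/s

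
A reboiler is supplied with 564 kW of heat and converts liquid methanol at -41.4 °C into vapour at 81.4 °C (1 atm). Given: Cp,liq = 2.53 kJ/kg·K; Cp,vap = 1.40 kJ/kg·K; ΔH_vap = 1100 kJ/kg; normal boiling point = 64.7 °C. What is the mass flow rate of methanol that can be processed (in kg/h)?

ṁ = 1460 kg/h

Δh = 2.53×(64.7−-41.4) + 1100 + 1.40×(81.4−64.7) = 1391.8 kJ/kg
Q = 564 kW = 564 kJ/s = 2.0304e+06 kJ/h
ṁ = Q/Δh = 2.0304e+06 / 1391.8 = 1458.8 kg/h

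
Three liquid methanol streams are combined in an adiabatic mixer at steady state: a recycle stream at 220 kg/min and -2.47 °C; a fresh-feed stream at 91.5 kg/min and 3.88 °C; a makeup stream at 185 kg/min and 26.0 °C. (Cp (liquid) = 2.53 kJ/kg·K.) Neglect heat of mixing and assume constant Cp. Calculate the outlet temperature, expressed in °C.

Energy balance with Q = 0: Σ ṁᵢCp,ᵢ(T_out − Tᵢ) = 0
Σ ṁᵢCp,ᵢTᵢ = 220×2.53×-2.47 + 91.5×2.53×3.88 + 185×2.53×26.0 = 11693
Σ ṁᵢCp,ᵢ = 220×2.53 + 91.5×2.53 + 185×2.53 = 1256.1
T_out = 11693 / 1256.1 = 9.3084 °C

T_out = 9.31 °C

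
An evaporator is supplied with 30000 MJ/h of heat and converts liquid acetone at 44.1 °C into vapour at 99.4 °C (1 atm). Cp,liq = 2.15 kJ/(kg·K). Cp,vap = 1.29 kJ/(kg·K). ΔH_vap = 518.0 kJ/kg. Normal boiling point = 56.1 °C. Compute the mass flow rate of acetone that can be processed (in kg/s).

Δh = 2.15×(56.1−44.1) + 518.0 + 1.29×(99.4−56.1) = 599.66 kJ/kg
Q = 30000 MJ/h = 8333.3 kJ/s = 8333.3 kJ/s
ṁ = Q/Δh = 8333.3 / 599.66 = 13.897 kg/s

ṁ = 13.9 kg/s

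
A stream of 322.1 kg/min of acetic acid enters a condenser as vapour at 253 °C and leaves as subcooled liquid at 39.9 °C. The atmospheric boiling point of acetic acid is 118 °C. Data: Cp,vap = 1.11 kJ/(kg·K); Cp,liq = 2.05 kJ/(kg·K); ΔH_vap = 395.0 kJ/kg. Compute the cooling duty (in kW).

Q_c = 3780 kW

vapour 253→118 °C: -149.85 kJ/kg
condensation at 118 °C: -395 kJ/kg
liquid 118→39.9 °C: -160.1 kJ/kg
Δh = -149.85 + -395 + -160.1 = -704.95 kJ/kg
Q = ṁ·Δh = 322.1 kg/min × -704.95 kJ/kg = -227070 kJ/min
|Q| = 3784.4 kW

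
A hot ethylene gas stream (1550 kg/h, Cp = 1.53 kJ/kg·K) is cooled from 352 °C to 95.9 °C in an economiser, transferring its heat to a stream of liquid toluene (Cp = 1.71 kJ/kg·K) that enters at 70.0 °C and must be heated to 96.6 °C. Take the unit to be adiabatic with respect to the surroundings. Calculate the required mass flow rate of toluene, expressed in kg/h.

Heat released by hot stream: Q = 1550 × 1.53 × (352 − 95.9) = 607340 kJ/h
Energy balance on cold side (adiabatic exchanger): Q = ṁ_c·Cp_c·(T_c,out − T_c,in)
ṁ_c = 607340 / [1.71 × (96.6 − 70.0)] = 13352 kg/h

ṁ_c = 13400 kg/h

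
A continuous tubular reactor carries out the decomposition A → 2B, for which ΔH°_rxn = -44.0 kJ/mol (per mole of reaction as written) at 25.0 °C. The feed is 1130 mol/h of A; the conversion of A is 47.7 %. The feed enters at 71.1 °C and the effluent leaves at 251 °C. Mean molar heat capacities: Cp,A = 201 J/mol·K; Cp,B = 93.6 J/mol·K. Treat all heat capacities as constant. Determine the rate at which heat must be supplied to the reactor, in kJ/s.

Extent of reaction ξ = 0.477 × 1130 = 539.01 mol/h
Reaction term: ξ·ΔH°_rxn = 539.01 × -44.0 = -23716 kJ/h
Sensible, feed 71.1→25 °C: -10471 kJ/h
Outlet flows (mol/h): A 590.99, B 1078
Sensible, products 25→251 °C: 49650 kJ/h
Q = ΔH = 15463 kJ/h = 4.2953 kW
Heat supplied = 4.2953 kJ/s

Q_in = 4.30 kJ/s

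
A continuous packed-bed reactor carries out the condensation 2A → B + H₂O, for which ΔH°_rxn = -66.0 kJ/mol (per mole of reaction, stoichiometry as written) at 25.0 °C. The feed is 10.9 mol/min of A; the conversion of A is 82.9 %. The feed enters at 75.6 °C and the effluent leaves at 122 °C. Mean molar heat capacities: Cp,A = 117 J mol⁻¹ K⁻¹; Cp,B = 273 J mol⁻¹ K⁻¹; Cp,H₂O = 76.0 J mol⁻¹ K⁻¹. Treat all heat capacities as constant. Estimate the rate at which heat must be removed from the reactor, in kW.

Extent of reaction ξ = 0.829 × 10.9 / 2 = 4.518 mol/min
Reaction term: ξ·ΔH°_rxn = 4.518 × -66.0 = -298.19 kJ/min
Sensible, feed 75.6→25 °C: -64.53 kJ/min
Outlet flows (mol/min): A 1.8639, B 4.518, H₂O 4.518
Sensible, products 25→122 °C: 174.1 kJ/min
Q = ΔH = -188.62 kJ/min = -3.1436 kW
Heat removed = 3.1436 kW

Q_out = 3.14 kW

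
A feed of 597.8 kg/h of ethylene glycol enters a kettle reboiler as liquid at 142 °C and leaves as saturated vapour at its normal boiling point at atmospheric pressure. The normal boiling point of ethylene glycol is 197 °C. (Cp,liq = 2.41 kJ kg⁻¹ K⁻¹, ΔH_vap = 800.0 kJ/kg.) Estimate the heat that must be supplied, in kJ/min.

liquid 142→197 °C: 132.55 kJ/kg
vaporisation at 197 °C: 800 kJ/kg
Δh = 132.55 + 800 = 932.55 kJ/kg
Q = ṁ·Δh = 597.8 kg/h × 932.55 kJ/kg = 557480 kJ/h
|Q| = 154.86 kW = 9291.3 kJ/min

Q = 9290 kJ/min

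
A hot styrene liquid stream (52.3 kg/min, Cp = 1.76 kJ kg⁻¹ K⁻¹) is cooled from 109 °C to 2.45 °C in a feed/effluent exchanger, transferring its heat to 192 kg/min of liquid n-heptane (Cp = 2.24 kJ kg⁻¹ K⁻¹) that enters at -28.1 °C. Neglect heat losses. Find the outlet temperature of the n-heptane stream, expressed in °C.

Heat released by hot stream: Q = 52.3 × 1.76 × (109 − 2.45) = 9807.7 kJ/min
Energy balance on cold side (adiabatic exchanger): Q = ṁ_c·Cp_c·(T_c,out − T_c,in)
T_c,out = -28.1 + 9807.7/(192 × 2.24) = -5.2956 °C

T_c,out = -5.30 °C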